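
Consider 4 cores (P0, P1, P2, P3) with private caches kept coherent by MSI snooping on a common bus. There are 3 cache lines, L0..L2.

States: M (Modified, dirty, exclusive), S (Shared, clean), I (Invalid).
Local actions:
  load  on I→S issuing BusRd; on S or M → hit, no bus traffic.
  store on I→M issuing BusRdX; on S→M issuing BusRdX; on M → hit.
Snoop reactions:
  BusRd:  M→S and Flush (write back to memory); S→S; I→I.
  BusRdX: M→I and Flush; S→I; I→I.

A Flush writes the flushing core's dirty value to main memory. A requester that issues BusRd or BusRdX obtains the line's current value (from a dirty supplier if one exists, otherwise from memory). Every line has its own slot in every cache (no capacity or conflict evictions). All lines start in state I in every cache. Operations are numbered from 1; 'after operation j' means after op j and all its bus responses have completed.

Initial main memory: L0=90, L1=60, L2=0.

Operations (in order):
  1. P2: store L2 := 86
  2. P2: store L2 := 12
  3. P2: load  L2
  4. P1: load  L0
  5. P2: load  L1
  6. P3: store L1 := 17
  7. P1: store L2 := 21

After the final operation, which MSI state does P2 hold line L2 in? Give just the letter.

  op1 P2: store L2 := 86 → I/I/M/I on L2; bus BusRdX; mem=0
  op2 P2: store L2 := 12 → I/I/M/I on L2; bus (none); mem=0
  op3 P2: load  L2 → I/I/M/I on L2; bus (none); mem=0
  op4 P1: load  L0 → I/S/I/I on L0; bus BusRd; mem=90
  op5 P2: load  L1 → I/I/S/I on L1; bus BusRd; mem=60
  op6 P3: store L1 := 17 → I/I/I/M on L1; bus BusRdX; mem=60
  op7 P1: store L2 := 21 → I/M/I/I on L2; bus BusRdX Flush; mem=12

state = I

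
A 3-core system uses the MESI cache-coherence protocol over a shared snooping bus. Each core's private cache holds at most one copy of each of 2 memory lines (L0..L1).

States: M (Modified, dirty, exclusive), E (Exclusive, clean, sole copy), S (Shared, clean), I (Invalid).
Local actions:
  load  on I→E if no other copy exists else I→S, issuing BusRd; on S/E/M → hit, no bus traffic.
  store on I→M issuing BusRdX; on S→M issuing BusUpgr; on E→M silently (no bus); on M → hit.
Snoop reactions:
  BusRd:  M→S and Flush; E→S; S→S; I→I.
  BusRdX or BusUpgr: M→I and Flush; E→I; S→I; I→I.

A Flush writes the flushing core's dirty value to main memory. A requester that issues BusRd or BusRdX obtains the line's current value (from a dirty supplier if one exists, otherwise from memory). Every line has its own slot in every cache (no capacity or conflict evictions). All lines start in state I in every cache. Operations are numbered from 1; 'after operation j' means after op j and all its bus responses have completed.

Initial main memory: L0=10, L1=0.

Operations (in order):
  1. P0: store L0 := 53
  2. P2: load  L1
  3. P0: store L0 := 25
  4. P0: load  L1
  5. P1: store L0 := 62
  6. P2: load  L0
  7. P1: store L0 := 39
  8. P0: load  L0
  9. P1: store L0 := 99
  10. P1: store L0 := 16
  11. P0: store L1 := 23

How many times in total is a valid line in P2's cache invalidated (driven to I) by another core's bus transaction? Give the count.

step 1: P0: store L0 := 53  ⟶  MII  (L0)  txn=BusRdX  M[L0]=10
step 2: P2: load  L1  ⟶  IIE  (L1)  txn=BusRd  M[L1]=0
step 3: P0: store L0 := 25  ⟶  MII  (L0)  txn=∅  M[L0]=10
step 4: P0: load  L1  ⟶  SIS  (L1)  txn=BusRd  M[L1]=0
step 5: P1: store L0 := 62  ⟶  IMI  (L0)  txn=BusRdX+Flush  M[L0]=25
step 6: P2: load  L0  ⟶  ISS  (L0)  txn=BusRd+Flush  M[L0]=62
step 7: P1: store L0 := 39  ⟶  IMI  (L0)  txn=BusUpgr  M[L0]=62
step 8: P0: load  L0  ⟶  SSI  (L0)  txn=BusRd+Flush  M[L0]=39
step 9: P1: store L0 := 99  ⟶  IMI  (L0)  txn=BusUpgr  M[L0]=39
step 10: P1: store L0 := 16  ⟶  IMI  (L0)  txn=∅  M[L0]=39
step 11: P0: store L1 := 23  ⟶  MII  (L1)  txn=BusUpgr  M[L1]=0

invalidations = 2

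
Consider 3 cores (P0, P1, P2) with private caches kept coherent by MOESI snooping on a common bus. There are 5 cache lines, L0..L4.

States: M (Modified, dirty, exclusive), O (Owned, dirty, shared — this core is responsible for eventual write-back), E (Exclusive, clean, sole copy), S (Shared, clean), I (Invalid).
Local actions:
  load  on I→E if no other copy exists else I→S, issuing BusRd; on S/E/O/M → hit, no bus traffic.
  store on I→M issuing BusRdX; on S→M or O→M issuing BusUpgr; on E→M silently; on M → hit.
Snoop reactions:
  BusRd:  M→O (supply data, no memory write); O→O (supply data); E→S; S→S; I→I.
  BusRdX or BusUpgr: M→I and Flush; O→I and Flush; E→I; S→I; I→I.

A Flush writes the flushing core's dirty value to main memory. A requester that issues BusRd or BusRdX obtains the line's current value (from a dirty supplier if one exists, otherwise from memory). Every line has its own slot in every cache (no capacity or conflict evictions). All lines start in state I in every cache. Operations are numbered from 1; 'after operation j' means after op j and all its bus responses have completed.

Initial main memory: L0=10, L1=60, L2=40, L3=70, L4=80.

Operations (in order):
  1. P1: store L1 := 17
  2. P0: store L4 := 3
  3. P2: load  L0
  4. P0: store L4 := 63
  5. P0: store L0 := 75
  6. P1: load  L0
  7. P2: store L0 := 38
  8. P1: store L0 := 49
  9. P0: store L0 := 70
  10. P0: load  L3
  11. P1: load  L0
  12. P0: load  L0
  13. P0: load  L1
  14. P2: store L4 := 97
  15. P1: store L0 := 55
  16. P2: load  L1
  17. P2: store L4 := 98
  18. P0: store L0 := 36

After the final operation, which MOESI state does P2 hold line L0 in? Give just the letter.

state = I

step 1: P1: store L1 := 17  ⟶  IMI  (L1)  txn=BusRdX  M[L1]=60
step 2: P0: store L4 := 3  ⟶  MII  (L4)  txn=BusRdX  M[L4]=80
step 3: P2: load  L0  ⟶  IIE  (L0)  txn=BusRd  M[L0]=10
step 4: P0: store L4 := 63  ⟶  MII  (L4)  txn=∅  M[L4]=80
step 5: P0: store L0 := 75  ⟶  MII  (L0)  txn=BusRdX  M[L0]=10
step 6: P1: load  L0  ⟶  OSI  (L0)  txn=BusRd  M[L0]=10
step 7: P2: store L0 := 38  ⟶  IIM  (L0)  txn=BusRdX+Flush  M[L0]=75
step 8: P1: store L0 := 49  ⟶  IMI  (L0)  txn=BusRdX+Flush  M[L0]=38
step 9: P0: store L0 := 70  ⟶  MII  (L0)  txn=BusRdX+Flush  M[L0]=49
step 10: P0: load  L3  ⟶  EII  (L3)  txn=BusRd  M[L3]=70
step 11: P1: load  L0  ⟶  OSI  (L0)  txn=BusRd  M[L0]=49
step 12: P0: load  L0  ⟶  OSI  (L0)  txn=∅  M[L0]=49
step 13: P0: load  L1  ⟶  SOI  (L1)  txn=BusRd  M[L1]=60
step 14: P2: store L4 := 97  ⟶  IIM  (L4)  txn=BusRdX+Flush  M[L4]=63
step 15: P1: store L0 := 55  ⟶  IMI  (L0)  txn=BusUpgr+Flush  M[L0]=70
step 16: P2: load  L1  ⟶  SOS  (L1)  txn=BusRd  M[L1]=60
step 17: P2: store L4 := 98  ⟶  IIM  (L4)  txn=∅  M[L4]=63
step 18: P0: store L0 := 36  ⟶  MII  (L0)  txn=BusRdX+Flush  M[L0]=55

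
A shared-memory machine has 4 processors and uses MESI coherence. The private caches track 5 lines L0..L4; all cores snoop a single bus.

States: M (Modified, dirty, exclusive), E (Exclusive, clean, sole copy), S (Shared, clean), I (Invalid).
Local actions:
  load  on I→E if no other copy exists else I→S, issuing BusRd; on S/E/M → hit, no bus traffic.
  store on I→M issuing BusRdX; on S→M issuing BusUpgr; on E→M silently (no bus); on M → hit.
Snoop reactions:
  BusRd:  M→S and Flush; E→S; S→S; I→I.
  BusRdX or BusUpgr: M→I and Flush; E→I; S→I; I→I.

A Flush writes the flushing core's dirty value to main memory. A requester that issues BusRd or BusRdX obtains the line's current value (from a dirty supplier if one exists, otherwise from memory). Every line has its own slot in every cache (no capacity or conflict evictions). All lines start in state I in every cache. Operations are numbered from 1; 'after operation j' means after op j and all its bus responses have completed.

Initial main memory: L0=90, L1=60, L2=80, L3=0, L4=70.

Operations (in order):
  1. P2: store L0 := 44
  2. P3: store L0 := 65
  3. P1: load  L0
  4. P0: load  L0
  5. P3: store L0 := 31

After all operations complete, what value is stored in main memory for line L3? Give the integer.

  op1 P2: store L0 := 44 → I/I/M/I on L0; bus BusRdX; mem=90
  op2 P3: store L0 := 65 → I/I/I/M on L0; bus BusRdX Flush; mem=44
  op3 P1: load  L0 → I/S/I/S on L0; bus BusRd Flush; mem=65
  op4 P0: load  L0 → S/S/I/S on L0; bus BusRd; mem=65
  op5 P3: store L0 := 31 → I/I/I/M on L0; bus BusUpgr; mem=65

memory[L3] = 0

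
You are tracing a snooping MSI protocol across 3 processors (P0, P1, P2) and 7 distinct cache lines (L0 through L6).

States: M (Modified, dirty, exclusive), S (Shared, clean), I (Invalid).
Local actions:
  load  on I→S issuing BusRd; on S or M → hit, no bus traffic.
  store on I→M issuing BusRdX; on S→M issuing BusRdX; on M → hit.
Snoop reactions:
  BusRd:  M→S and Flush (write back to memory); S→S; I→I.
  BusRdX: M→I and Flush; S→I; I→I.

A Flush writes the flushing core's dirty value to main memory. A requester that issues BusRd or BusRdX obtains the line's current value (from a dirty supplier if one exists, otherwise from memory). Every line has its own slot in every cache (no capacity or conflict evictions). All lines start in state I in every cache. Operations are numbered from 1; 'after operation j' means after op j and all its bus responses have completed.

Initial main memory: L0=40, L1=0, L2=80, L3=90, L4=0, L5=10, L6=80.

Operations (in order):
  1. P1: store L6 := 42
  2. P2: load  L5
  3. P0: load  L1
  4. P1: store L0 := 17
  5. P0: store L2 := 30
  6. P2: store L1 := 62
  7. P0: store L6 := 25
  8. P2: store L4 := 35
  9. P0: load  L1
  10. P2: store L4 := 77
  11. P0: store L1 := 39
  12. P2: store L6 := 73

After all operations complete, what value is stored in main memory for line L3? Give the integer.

  op1 P1: store L6 := 42 → I/M/I on L6; bus BusRdX; mem=80
  op2 P2: load  L5 → I/I/S on L5; bus BusRd; mem=10
  op3 P0: load  L1 → S/I/I on L1; bus BusRd; mem=0
  op4 P1: store L0 := 17 → I/M/I on L0; bus BusRdX; mem=40
  op5 P0: store L2 := 30 → M/I/I on L2; bus BusRdX; mem=80
  op6 P2: store L1 := 62 → I/I/M on L1; bus BusRdX; mem=0
  op7 P0: store L6 := 25 → M/I/I on L6; bus BusRdX Flush; mem=42
  op8 P2: store L4 := 35 → I/I/M on L4; bus BusRdX; mem=0
  op9 P0: load  L1 → S/I/S on L1; bus BusRd Flush; mem=62
  op10 P2: store L4 := 77 → I/I/M on L4; bus (none); mem=0
  op11 P0: store L1 := 39 → M/I/I on L1; bus BusRdX; mem=62
  op12 P2: store L6 := 73 → I/I/M on L6; bus BusRdX Flush; mem=25

memory[L3] = 90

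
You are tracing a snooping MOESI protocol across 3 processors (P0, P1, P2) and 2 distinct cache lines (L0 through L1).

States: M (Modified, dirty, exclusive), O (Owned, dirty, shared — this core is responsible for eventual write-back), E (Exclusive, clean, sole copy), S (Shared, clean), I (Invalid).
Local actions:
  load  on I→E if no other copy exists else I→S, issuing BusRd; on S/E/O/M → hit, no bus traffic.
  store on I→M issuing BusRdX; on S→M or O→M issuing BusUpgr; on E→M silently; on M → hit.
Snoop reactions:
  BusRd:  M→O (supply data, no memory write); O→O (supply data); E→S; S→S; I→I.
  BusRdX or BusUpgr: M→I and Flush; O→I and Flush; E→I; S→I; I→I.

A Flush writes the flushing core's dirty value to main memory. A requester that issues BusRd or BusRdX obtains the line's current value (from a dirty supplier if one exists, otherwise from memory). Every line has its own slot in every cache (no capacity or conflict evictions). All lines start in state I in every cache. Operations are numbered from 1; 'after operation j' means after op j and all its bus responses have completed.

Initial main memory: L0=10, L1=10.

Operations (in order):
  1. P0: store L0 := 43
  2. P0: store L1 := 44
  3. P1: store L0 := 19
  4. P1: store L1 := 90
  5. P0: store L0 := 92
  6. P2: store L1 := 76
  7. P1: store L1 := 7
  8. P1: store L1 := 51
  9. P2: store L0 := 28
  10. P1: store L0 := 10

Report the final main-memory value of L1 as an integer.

[1] P0: store L0 := 43 | P0:M(43), P1:I, P2:I | bus: BusRdX
[2] P0: store L1 := 44 | P0:M(44), P1:I, P2:I | bus: BusRdX
[3] P1: store L0 := 19 | P0:I, P1:M(19), P2:I | bus: BusRdX,Flush
[4] P1: store L1 := 90 | P0:I, P1:M(90), P2:I | bus: BusRdX,Flush
[5] P0: store L0 := 92 | P0:M(92), P1:I, P2:I | bus: BusRdX,Flush
[6] P2: store L1 := 76 | P0:I, P1:I, P2:M(76) | bus: BusRdX,Flush
[7] P1: store L1 := 7 | P0:I, P1:M(7), P2:I | bus: BusRdX,Flush
[8] P1: store L1 := 51 | P0:I, P1:M(51), P2:I | bus: none
[9] P2: store L0 := 28 | P0:I, P1:I, P2:M(28) | bus: BusRdX,Flush
[10] P1: store L0 := 10 | P0:I, P1:M(10), P2:I | bus: BusRdX,Flush

memory[L1] = 76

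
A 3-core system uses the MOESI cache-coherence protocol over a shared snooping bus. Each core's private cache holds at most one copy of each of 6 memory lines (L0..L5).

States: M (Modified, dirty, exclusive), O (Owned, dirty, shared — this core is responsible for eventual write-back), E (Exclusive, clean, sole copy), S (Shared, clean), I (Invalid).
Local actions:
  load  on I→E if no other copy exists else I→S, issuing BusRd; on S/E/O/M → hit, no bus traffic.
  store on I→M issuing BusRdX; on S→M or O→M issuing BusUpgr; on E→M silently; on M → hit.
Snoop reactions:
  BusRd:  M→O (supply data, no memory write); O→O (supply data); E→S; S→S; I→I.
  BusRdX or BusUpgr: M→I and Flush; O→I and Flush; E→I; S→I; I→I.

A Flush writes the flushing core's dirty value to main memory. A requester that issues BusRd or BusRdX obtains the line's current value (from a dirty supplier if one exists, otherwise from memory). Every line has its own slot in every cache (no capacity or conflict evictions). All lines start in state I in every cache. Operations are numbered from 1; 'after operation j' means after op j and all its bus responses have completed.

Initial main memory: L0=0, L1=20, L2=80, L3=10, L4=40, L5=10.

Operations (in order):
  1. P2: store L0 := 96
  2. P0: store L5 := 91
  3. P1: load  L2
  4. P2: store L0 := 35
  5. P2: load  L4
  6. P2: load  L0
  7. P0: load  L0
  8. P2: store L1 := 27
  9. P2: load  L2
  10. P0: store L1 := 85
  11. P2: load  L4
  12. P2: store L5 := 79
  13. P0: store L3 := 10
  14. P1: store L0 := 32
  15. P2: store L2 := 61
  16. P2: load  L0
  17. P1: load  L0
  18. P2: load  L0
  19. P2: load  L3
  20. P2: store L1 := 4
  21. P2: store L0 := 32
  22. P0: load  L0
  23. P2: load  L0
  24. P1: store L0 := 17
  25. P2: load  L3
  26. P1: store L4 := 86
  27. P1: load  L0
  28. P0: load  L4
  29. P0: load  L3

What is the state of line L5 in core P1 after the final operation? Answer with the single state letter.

  op1 P2: store L0 := 96 → I/I/M on L0; bus BusRdX; mem=0
  op2 P0: store L5 := 91 → M/I/I on L5; bus BusRdX; mem=10
  op3 P1: load  L2 → I/E/I on L2; bus BusRd; mem=80
  op4 P2: store L0 := 35 → I/I/M on L0; bus (none); mem=0
  op5 P2: load  L4 → I/I/E on L4; bus BusRd; mem=40
  op6 P2: load  L0 → I/I/M on L0; bus (none); mem=0
  op7 P0: load  L0 → S/I/O on L0; bus BusRd; mem=0
  op8 P2: store L1 := 27 → I/I/M on L1; bus BusRdX; mem=20
  op9 P2: load  L2 → I/S/S on L2; bus BusRd; mem=80
  op10 P0: store L1 := 85 → M/I/I on L1; bus BusRdX Flush; mem=27
  op11 P2: load  L4 → I/I/E on L4; bus (none); mem=40
  op12 P2: store L5 := 79 → I/I/M on L5; bus BusRdX Flush; mem=91
  op13 P0: store L3 := 10 → M/I/I on L3; bus BusRdX; mem=10
  op14 P1: store L0 := 32 → I/M/I on L0; bus BusRdX Flush; mem=35
  op15 P2: store L2 := 61 → I/I/M on L2; bus BusUpgr; mem=80
  op16 P2: load  L0 → I/O/S on L0; bus BusRd; mem=35
  op17 P1: load  L0 → I/O/S on L0; bus (none); mem=35
  op18 P2: load  L0 → I/O/S on L0; bus (none); mem=35
  op19 P2: load  L3 → O/I/S on L3; bus BusRd; mem=10
  op20 P2: store L1 := 4 → I/I/M on L1; bus BusRdX Flush; mem=85
  op21 P2: store L0 := 32 → I/I/M on L0; bus BusUpgr Flush; mem=32
  op22 P0: load  L0 → S/I/O on L0; bus BusRd; mem=32
  op23 P2: load  L0 → S/I/O on L0; bus (none); mem=32
  op24 P1: store L0 := 17 → I/M/I on L0; bus BusRdX Flush; mem=32
  op25 P2: load  L3 → O/I/S on L3; bus (none); mem=10
  op26 P1: store L4 := 86 → I/M/I on L4; bus BusRdX; mem=40
  op27 P1: load  L0 → I/M/I on L0; bus (none); mem=32
  op28 P0: load  L4 → S/O/I on L4; bus BusRd; mem=40
  op29 P0: load  L3 → O/I/S on L3; bus (none); mem=10

state = I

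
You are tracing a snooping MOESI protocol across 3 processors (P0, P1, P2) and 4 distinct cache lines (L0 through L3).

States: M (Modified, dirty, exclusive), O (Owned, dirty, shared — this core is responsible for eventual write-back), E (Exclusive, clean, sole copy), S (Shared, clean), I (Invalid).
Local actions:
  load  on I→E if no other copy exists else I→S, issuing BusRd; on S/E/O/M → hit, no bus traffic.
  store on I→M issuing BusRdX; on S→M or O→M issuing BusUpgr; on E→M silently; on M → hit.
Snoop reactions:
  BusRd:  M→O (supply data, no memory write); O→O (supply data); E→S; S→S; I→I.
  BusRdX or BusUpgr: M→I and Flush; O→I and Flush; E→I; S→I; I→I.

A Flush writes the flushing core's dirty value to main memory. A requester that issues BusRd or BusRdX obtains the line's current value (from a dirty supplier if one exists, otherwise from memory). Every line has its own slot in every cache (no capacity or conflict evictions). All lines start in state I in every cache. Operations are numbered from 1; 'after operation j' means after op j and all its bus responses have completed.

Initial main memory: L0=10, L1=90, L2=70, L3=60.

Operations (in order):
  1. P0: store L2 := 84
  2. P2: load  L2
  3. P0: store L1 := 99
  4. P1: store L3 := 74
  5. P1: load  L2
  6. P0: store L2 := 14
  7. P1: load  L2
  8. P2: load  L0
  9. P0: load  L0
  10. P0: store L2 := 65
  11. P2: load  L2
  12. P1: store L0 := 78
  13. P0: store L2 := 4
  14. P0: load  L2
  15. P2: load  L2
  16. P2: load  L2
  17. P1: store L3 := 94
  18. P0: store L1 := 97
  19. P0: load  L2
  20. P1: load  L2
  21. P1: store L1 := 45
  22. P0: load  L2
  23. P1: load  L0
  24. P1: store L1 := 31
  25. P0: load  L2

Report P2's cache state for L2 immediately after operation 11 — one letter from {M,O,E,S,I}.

state = S

step 1: P0: store L2 := 84  ⟶  MII  (L2)  txn=BusRdX  M[L2]=70
step 2: P2: load  L2  ⟶  OIS  (L2)  txn=BusRd  M[L2]=70
step 3: P0: store L1 := 99  ⟶  MII  (L1)  txn=BusRdX  M[L1]=90
step 4: P1: store L3 := 74  ⟶  IMI  (L3)  txn=BusRdX  M[L3]=60
step 5: P1: load  L2  ⟶  OSS  (L2)  txn=BusRd  M[L2]=70
step 6: P0: store L2 := 14  ⟶  MII  (L2)  txn=BusUpgr  M[L2]=70
step 7: P1: load  L2  ⟶  OSI  (L2)  txn=BusRd  M[L2]=70
step 8: P2: load  L0  ⟶  IIE  (L0)  txn=BusRd  M[L0]=10
step 9: P0: load  L0  ⟶  SIS  (L0)  txn=BusRd  M[L0]=10
step 10: P0: store L2 := 65  ⟶  MII  (L2)  txn=BusUpgr  M[L2]=70
step 11: P2: load  L2  ⟶  OIS  (L2)  txn=BusRd  M[L2]=70
step 12: P1: store L0 := 78  ⟶  IMI  (L0)  txn=BusRdX  M[L0]=10
step 13: P0: store L2 := 4  ⟶  MII  (L2)  txn=BusUpgr  M[L2]=70
step 14: P0: load  L2  ⟶  MII  (L2)  txn=∅  M[L2]=70
step 15: P2: load  L2  ⟶  OIS  (L2)  txn=BusRd  M[L2]=70
step 16: P2: load  L2  ⟶  OIS  (L2)  txn=∅  M[L2]=70
step 17: P1: store L3 := 94  ⟶  IMI  (L3)  txn=∅  M[L3]=60
step 18: P0: store L1 := 97  ⟶  MII  (L1)  txn=∅  M[L1]=90
step 19: P0: load  L2  ⟶  OIS  (L2)  txn=∅  M[L2]=70
step 20: P1: load  L2  ⟶  OSS  (L2)  txn=BusRd  M[L2]=70
step 21: P1: store L1 := 45  ⟶  IMI  (L1)  txn=BusRdX+Flush  M[L1]=97
step 22: P0: load  L2  ⟶  OSS  (L2)  txn=∅  M[L2]=70
step 23: P1: load  L0  ⟶  IMI  (L0)  txn=∅  M[L0]=10
step 24: P1: store L1 := 31  ⟶  IMI  (L1)  txn=∅  M[L1]=97
step 25: P0: load  L2  ⟶  OSS  (L2)  txn=∅  M[L2]=70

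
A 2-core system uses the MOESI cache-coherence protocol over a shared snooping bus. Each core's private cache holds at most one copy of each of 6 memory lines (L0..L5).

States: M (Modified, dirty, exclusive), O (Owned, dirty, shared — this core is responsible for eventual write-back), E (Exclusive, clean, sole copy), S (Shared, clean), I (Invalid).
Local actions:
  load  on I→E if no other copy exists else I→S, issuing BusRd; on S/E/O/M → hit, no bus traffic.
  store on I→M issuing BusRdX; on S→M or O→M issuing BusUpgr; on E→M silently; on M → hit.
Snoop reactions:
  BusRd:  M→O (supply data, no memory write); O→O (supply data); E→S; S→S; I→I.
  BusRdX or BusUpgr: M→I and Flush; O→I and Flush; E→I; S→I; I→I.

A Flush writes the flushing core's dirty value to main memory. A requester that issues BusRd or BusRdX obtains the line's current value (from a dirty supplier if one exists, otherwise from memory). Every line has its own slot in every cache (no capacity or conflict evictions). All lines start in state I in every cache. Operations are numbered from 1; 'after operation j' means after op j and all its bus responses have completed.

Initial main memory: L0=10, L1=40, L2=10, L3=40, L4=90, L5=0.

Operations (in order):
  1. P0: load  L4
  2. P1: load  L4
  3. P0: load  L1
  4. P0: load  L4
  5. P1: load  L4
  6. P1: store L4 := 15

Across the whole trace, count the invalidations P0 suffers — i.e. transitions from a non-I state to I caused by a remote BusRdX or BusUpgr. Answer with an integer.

step 1: P0: load  L4  ⟶  EI  (L4)  txn=BusRd  M[L4]=90
step 2: P1: load  L4  ⟶  SS  (L4)  txn=BusRd  M[L4]=90
step 3: P0: load  L1  ⟶  EI  (L1)  txn=BusRd  M[L1]=40
step 4: P0: load  L4  ⟶  SS  (L4)  txn=∅  M[L4]=90
step 5: P1: load  L4  ⟶  SS  (L4)  txn=∅  M[L4]=90
step 6: P1: store L4 := 15  ⟶  IM  (L4)  txn=BusUpgr  M[L4]=90

invalidations = 1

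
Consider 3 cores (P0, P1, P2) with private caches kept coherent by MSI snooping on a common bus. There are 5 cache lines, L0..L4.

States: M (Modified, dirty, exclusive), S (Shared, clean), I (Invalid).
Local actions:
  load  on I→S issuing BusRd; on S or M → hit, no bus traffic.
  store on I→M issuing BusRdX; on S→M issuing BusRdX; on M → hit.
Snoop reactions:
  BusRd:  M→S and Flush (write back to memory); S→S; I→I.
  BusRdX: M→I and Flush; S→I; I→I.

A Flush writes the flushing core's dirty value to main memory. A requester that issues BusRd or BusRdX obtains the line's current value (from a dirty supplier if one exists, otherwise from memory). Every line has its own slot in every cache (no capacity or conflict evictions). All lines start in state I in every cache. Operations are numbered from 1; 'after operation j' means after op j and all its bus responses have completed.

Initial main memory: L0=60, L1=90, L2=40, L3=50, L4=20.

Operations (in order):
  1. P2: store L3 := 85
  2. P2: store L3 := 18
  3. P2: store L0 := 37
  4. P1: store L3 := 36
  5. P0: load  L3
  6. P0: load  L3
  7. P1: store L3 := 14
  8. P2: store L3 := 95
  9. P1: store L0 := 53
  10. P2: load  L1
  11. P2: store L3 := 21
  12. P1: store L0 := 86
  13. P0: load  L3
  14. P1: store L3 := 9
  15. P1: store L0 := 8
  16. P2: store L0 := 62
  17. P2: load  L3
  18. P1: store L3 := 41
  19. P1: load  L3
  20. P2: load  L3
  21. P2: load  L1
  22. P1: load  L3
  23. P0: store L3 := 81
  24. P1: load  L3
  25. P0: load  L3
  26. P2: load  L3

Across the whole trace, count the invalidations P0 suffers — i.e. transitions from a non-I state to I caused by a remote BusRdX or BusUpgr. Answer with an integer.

1. P2: store L3 := 85  bus=[BusRdX]  L3: P0=I P1=I P2=M  mem[L3]=50
2. P2: store L3 := 18  bus=[-]  L3: P0=I P1=I P2=M  mem[L3]=50
3. P2: store L0 := 37  bus=[BusRdX]  L0: P0=I P1=I P2=M  mem[L0]=60
4. P1: store L3 := 36  bus=[BusRdX,Flush]  L3: P0=I P1=M P2=I  mem[L3]=18
5. P0: load  L3  bus=[BusRd,Flush]  L3: P0=S P1=S P2=I  mem[L3]=36
6. P0: load  L3  bus=[-]  L3: P0=S P1=S P2=I  mem[L3]=36
7. P1: store L3 := 14  bus=[BusRdX]  L3: P0=I P1=M P2=I  mem[L3]=36
8. P2: store L3 := 95  bus=[BusRdX,Flush]  L3: P0=I P1=I P2=M  mem[L3]=14
9. P1: store L0 := 53  bus=[BusRdX,Flush]  L0: P0=I P1=M P2=I  mem[L0]=37
10. P2: load  L1  bus=[BusRd]  L1: P0=I P1=I P2=S  mem[L1]=90
11. P2: store L3 := 21  bus=[-]  L3: P0=I P1=I P2=M  mem[L3]=14
12. P1: store L0 := 86  bus=[-]  L0: P0=I P1=M P2=I  mem[L0]=37
13. P0: load  L3  bus=[BusRd,Flush]  L3: P0=S P1=I P2=S  mem[L3]=21
14. P1: store L3 := 9  bus=[BusRdX]  L3: P0=I P1=M P2=I  mem[L3]=21
15. P1: store L0 := 8  bus=[-]  L0: P0=I P1=M P2=I  mem[L0]=37
16. P2: store L0 := 62  bus=[BusRdX,Flush]  L0: P0=I P1=I P2=M  mem[L0]=8
17. P2: load  L3  bus=[BusRd,Flush]  L3: P0=I P1=S P2=S  mem[L3]=9
18. P1: store L3 := 41  bus=[BusRdX]  L3: P0=I P1=M P2=I  mem[L3]=9
19. P1: load  L3  bus=[-]  L3: P0=I P1=M P2=I  mem[L3]=9
20. P2: load  L3  bus=[BusRd,Flush]  L3: P0=I P1=S P2=S  mem[L3]=41
21. P2: load  L1  bus=[-]  L1: P0=I P1=I P2=S  mem[L1]=90
22. P1: load  L3  bus=[-]  L3: P0=I P1=S P2=S  mem[L3]=41
23. P0: store L3 := 81  bus=[BusRdX]  L3: P0=M P1=I P2=I  mem[L3]=41
24. P1: load  L3  bus=[BusRd,Flush]  L3: P0=S P1=S P2=I  mem[L3]=81
25. P0: load  L3  bus=[-]  L3: P0=S P1=S P2=I  mem[L3]=81
26. P2: load  L3  bus=[BusRd]  L3: P0=S P1=S P2=S  mem[L3]=81

invalidations = 2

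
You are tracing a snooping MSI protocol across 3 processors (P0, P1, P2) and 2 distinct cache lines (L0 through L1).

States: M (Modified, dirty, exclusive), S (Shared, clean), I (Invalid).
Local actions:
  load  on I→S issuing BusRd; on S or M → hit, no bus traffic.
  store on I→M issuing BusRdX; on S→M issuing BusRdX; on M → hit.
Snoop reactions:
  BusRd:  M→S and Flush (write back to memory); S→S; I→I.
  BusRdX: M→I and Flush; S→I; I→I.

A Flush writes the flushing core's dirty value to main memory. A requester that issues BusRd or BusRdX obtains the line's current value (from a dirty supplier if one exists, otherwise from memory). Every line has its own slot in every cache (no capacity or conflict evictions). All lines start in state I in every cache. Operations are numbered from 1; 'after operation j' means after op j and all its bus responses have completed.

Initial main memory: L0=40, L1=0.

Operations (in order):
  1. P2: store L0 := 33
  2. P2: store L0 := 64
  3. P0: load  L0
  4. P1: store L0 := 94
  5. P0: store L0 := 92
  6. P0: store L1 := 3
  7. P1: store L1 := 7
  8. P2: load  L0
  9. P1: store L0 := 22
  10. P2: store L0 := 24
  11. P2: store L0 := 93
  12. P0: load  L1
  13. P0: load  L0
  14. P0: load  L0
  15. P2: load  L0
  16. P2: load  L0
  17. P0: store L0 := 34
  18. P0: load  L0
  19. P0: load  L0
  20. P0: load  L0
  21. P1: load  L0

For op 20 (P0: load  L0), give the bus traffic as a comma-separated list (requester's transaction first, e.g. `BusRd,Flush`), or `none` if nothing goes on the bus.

1. P2: store L0 := 33  bus=[BusRdX]  L0: P0=I P1=I P2=M  mem[L0]=40
2. P2: store L0 := 64  bus=[-]  L0: P0=I P1=I P2=M  mem[L0]=40
3. P0: load  L0  bus=[BusRd,Flush]  L0: P0=S P1=I P2=S  mem[L0]=64
4. P1: store L0 := 94  bus=[BusRdX]  L0: P0=I P1=M P2=I  mem[L0]=64
5. P0: store L0 := 92  bus=[BusRdX,Flush]  L0: P0=M P1=I P2=I  mem[L0]=94
6. P0: store L1 := 3  bus=[BusRdX]  L1: P0=M P1=I P2=I  mem[L1]=0
7. P1: store L1 := 7  bus=[BusRdX,Flush]  L1: P0=I P1=M P2=I  mem[L1]=3
8. P2: load  L0  bus=[BusRd,Flush]  L0: P0=S P1=I P2=S  mem[L0]=92
9. P1: store L0 := 22  bus=[BusRdX]  L0: P0=I P1=M P2=I  mem[L0]=92
10. P2: store L0 := 24  bus=[BusRdX,Flush]  L0: P0=I P1=I P2=M  mem[L0]=22
11. P2: store L0 := 93  bus=[-]  L0: P0=I P1=I P2=M  mem[L0]=22
12. P0: load  L1  bus=[BusRd,Flush]  L1: P0=S P1=S P2=I  mem[L1]=7
13. P0: load  L0  bus=[BusRd,Flush]  L0: P0=S P1=I P2=S  mem[L0]=93
14. P0: load  L0  bus=[-]  L0: P0=S P1=I P2=S  mem[L0]=93
15. P2: load  L0  bus=[-]  L0: P0=S P1=I P2=S  mem[L0]=93
16. P2: load  L0  bus=[-]  L0: P0=S P1=I P2=S  mem[L0]=93
17. P0: store L0 := 34  bus=[BusRdX]  L0: P0=M P1=I P2=I  mem[L0]=93
18. P0: load  L0  bus=[-]  L0: P0=M P1=I P2=I  mem[L0]=93
19. P0: load  L0  bus=[-]  L0: P0=M P1=I P2=I  mem[L0]=93
20. P0: load  L0  bus=[-]  L0: P0=M P1=I P2=I  mem[L0]=93
21. P1: load  L0  bus=[BusRd,Flush]  L0: P0=S P1=S P2=I  mem[L0]=34

bus = none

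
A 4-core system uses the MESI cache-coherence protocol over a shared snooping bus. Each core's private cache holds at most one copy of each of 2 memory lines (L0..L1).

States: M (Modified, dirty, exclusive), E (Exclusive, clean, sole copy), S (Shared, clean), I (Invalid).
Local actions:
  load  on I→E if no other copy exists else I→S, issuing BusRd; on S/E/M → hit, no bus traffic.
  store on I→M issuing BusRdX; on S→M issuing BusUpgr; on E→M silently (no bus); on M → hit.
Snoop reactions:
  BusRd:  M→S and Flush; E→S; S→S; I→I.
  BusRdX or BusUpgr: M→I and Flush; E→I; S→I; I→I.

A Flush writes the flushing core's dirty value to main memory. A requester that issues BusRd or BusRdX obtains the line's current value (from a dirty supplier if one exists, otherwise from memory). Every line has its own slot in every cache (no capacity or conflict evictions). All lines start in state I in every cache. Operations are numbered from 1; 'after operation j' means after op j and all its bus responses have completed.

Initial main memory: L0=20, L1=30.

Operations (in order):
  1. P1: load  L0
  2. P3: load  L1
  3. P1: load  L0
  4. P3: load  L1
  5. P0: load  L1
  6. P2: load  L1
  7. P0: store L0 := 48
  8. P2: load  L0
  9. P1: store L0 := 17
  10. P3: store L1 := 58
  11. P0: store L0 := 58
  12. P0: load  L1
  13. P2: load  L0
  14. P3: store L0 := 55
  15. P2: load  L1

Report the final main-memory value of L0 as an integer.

[1] P1: load  L0 | P0:I, P1:E(20), P2:I, P3:I | bus: BusRd
[2] P3: load  L1 | P0:I, P1:I, P2:I, P3:E(30) | bus: BusRd
[3] P1: load  L0 | P0:I, P1:E(20), P2:I, P3:I | bus: none
[4] P3: load  L1 | P0:I, P1:I, P2:I, P3:E(30) | bus: none
[5] P0: load  L1 | P0:S(30), P1:I, P2:I, P3:S(30) | bus: BusRd
[6] P2: load  L1 | P0:S(30), P1:I, P2:S(30), P3:S(30) | bus: BusRd
[7] P0: store L0 := 48 | P0:M(48), P1:I, P2:I, P3:I | bus: BusRdX
[8] P2: load  L0 | P0:S(48), P1:I, P2:S(48), P3:I | bus: BusRd,Flush
[9] P1: store L0 := 17 | P0:I, P1:M(17), P2:I, P3:I | bus: BusRdX
[10] P3: store L1 := 58 | P0:I, P1:I, P2:I, P3:M(58) | bus: BusUpgr
[11] P0: store L0 := 58 | P0:M(58), P1:I, P2:I, P3:I | bus: BusRdX,Flush
[12] P0: load  L1 | P0:S(58), P1:I, P2:I, P3:S(58) | bus: BusRd,Flush
[13] P2: load  L0 | P0:S(58), P1:I, P2:S(58), P3:I | bus: BusRd,Flush
[14] P3: store L0 := 55 | P0:I, P1:I, P2:I, P3:M(55) | bus: BusRdX
[15] P2: load  L1 | P0:S(58), P1:I, P2:S(58), P3:S(58) | bus: BusRd

memory[L0] = 58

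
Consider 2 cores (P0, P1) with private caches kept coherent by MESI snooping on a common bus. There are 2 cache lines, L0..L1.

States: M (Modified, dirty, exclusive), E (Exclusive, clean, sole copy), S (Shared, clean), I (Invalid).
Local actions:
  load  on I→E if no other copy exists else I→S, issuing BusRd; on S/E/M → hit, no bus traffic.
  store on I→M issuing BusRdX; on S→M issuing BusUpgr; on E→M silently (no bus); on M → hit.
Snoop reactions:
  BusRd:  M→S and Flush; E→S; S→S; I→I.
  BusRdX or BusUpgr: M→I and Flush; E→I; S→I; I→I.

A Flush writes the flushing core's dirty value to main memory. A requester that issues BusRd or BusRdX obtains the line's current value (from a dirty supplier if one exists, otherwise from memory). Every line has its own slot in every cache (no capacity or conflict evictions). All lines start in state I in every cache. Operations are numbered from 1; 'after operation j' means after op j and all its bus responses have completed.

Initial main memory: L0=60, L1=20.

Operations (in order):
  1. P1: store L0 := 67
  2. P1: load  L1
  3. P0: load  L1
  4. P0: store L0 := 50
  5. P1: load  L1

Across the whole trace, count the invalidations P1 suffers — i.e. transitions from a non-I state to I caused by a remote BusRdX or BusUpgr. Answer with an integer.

[1] P1: store L0 := 67 | P0:I, P1:M(67) | bus: BusRdX
[2] P1: load  L1 | P0:I, P1:E(20) | bus: BusRd
[3] P0: load  L1 | P0:S(20), P1:S(20) | bus: BusRd
[4] P0: store L0 := 50 | P0:M(50), P1:I | bus: BusRdX,Flush
[5] P1: load  L1 | P0:S(20), P1:S(20) | bus: none

invalidations = 1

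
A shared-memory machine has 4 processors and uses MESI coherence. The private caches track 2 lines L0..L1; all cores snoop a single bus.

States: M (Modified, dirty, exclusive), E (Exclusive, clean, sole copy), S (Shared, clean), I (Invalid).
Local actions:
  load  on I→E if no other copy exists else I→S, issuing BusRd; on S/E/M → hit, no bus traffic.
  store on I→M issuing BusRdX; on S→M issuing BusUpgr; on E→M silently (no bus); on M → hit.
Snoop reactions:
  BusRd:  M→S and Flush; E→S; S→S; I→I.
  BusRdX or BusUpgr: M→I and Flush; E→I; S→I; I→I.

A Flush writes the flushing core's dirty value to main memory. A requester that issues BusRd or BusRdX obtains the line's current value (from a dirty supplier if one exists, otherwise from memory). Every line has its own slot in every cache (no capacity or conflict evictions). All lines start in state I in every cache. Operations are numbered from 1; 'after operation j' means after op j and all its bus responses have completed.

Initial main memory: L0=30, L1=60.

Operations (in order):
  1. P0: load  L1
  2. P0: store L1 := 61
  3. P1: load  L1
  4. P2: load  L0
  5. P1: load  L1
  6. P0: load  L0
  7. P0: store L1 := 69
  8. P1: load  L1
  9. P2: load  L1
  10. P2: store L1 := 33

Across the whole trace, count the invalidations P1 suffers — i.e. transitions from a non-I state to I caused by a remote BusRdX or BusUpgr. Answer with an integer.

  op1 P0: load  L1 → E/I/I/I on L1; bus BusRd; mem=60
  op2 P0: store L1 := 61 → M/I/I/I on L1; bus (none); mem=60
  op3 P1: load  L1 → S/S/I/I on L1; bus BusRd Flush; mem=61
  op4 P2: load  L0 → I/I/E/I on L0; bus BusRd; mem=30
  op5 P1: load  L1 → S/S/I/I on L1; bus (none); mem=61
  op6 P0: load  L0 → S/I/S/I on L0; bus BusRd; mem=30
  op7 P0: store L1 := 69 → M/I/I/I on L1; bus BusUpgr; mem=61
  op8 P1: load  L1 → S/S/I/I on L1; bus BusRd Flush; mem=69
  op9 P2: load  L1 → S/S/S/I on L1; bus BusRd; mem=69
  op10 P2: store L1 := 33 → I/I/M/I on L1; bus BusUpgr; mem=69

invalidations = 2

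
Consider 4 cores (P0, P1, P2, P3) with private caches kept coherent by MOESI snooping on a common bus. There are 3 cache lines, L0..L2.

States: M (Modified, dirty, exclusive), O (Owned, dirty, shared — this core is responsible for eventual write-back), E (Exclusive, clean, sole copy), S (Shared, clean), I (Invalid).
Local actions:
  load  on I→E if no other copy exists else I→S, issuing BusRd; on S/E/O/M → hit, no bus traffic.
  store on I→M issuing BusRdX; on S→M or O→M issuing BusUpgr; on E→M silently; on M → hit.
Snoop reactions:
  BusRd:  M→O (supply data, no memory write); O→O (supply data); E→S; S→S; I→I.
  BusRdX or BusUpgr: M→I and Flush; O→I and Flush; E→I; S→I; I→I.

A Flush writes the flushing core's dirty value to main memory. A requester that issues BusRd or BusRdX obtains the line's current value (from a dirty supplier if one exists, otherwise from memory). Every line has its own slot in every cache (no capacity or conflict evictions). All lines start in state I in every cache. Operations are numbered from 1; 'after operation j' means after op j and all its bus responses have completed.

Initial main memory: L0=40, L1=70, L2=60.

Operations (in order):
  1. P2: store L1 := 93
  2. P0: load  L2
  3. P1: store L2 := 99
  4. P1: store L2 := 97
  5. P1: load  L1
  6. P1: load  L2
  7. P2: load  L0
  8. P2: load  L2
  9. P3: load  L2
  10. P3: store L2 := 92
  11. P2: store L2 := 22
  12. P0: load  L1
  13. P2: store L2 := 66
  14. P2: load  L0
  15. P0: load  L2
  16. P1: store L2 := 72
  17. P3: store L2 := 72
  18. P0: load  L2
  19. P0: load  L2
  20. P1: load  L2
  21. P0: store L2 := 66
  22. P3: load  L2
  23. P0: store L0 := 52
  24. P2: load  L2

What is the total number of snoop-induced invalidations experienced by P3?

1. P2: store L1 := 93  bus=[BusRdX]  L1: P0=I P1=I P2=M P3=I  mem[L1]=70
2. P0: load  L2  bus=[BusRd]  L2: P0=E P1=I P2=I P3=I  mem[L2]=60
3. P1: store L2 := 99  bus=[BusRdX]  L2: P0=I P1=M P2=I P3=I  mem[L2]=60
4. P1: store L2 := 97  bus=[-]  L2: P0=I P1=M P2=I P3=I  mem[L2]=60
5. P1: load  L1  bus=[BusRd]  L1: P0=I P1=S P2=O P3=I  mem[L1]=70
6. P1: load  L2  bus=[-]  L2: P0=I P1=M P2=I P3=I  mem[L2]=60
7. P2: load  L0  bus=[BusRd]  L0: P0=I P1=I P2=E P3=I  mem[L0]=40
8. P2: load  L2  bus=[BusRd]  L2: P0=I P1=O P2=S P3=I  mem[L2]=60
9. P3: load  L2  bus=[BusRd]  L2: P0=I P1=O P2=S P3=S  mem[L2]=60
10. P3: store L2 := 92  bus=[BusUpgr,Flush]  L2: P0=I P1=I P2=I P3=M  mem[L2]=97
11. P2: store L2 := 22  bus=[BusRdX,Flush]  L2: P0=I P1=I P2=M P3=I  mem[L2]=92
12. P0: load  L1  bus=[BusRd]  L1: P0=S P1=S P2=O P3=I  mem[L1]=70
13. P2: store L2 := 66  bus=[-]  L2: P0=I P1=I P2=M P3=I  mem[L2]=92
14. P2: load  L0  bus=[-]  L0: P0=I P1=I P2=E P3=I  mem[L0]=40
15. P0: load  L2  bus=[BusRd]  L2: P0=S P1=I P2=O P3=I  mem[L2]=92
16. P1: store L2 := 72  bus=[BusRdX,Flush]  L2: P0=I P1=M P2=I P3=I  mem[L2]=66
17. P3: store L2 := 72  bus=[BusRdX,Flush]  L2: P0=I P1=I P2=I P3=M  mem[L2]=72
18. P0: load  L2  bus=[BusRd]  L2: P0=S P1=I P2=I P3=O  mem[L2]=72
19. P0: load  L2  bus=[-]  L2: P0=S P1=I P2=I P3=O  mem[L2]=72
20. P1: load  L2  bus=[BusRd]  L2: P0=S P1=S P2=I P3=O  mem[L2]=72
21. P0: store L2 := 66  bus=[BusUpgr,Flush]  L2: P0=M P1=I P2=I P3=I  mem[L2]=72
22. P3: load  L2  bus=[BusRd]  L2: P0=O P1=I P2=I P3=S  mem[L2]=72
23. P0: store L0 := 52  bus=[BusRdX]  L0: P0=M P1=I P2=I P3=I  mem[L0]=40
24. P2: load  L2  bus=[BusRd]  L2: P0=O P1=I P2=S P3=S  mem[L2]=72

invalidations = 2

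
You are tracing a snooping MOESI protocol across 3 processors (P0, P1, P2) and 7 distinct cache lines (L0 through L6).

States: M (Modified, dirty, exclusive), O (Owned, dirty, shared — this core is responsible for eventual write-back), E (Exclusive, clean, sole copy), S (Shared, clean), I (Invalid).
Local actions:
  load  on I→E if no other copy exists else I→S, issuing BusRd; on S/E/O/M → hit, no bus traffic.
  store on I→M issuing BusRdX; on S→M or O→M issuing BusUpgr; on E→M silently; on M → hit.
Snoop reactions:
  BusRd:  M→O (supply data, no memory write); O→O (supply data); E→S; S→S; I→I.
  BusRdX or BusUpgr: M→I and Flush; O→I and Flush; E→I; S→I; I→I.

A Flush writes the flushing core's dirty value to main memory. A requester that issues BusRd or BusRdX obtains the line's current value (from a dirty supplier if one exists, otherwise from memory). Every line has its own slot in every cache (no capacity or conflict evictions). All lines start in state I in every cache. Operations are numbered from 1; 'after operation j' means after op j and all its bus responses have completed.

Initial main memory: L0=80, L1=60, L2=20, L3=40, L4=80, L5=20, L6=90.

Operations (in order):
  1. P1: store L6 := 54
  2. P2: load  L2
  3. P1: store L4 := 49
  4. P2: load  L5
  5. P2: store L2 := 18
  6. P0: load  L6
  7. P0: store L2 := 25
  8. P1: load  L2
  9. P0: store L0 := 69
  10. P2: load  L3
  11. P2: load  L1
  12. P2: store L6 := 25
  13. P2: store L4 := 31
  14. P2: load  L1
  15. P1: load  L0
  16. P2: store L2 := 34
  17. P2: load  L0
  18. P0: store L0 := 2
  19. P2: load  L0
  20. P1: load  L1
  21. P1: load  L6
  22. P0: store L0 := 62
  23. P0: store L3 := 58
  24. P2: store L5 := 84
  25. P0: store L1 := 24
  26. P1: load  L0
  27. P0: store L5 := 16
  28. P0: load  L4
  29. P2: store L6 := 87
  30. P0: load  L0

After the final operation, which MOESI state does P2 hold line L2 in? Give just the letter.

1. P1: store L6 := 54  bus=[BusRdX]  L6: P0=I P1=M P2=I  mem[L6]=90
2. P2: load  L2  bus=[BusRd]  L2: P0=I P1=I P2=E  mem[L2]=20
3. P1: store L4 := 49  bus=[BusRdX]  L4: P0=I P1=M P2=I  mem[L4]=80
4. P2: load  L5  bus=[BusRd]  L5: P0=I P1=I P2=E  mem[L5]=20
5. P2: store L2 := 18  bus=[-]  L2: P0=I P1=I P2=M  mem[L2]=20
6. P0: load  L6  bus=[BusRd]  L6: P0=S P1=O P2=I  mem[L6]=90
7. P0: store L2 := 25  bus=[BusRdX,Flush]  L2: P0=M P1=I P2=I  mem[L2]=18
8. P1: load  L2  bus=[BusRd]  L2: P0=O P1=S P2=I  mem[L2]=18
9. P0: store L0 := 69  bus=[BusRdX]  L0: P0=M P1=I P2=I  mem[L0]=80
10. P2: load  L3  bus=[BusRd]  L3: P0=I P1=I P2=E  mem[L3]=40
11. P2: load  L1  bus=[BusRd]  L1: P0=I P1=I P2=E  mem[L1]=60
12. P2: store L6 := 25  bus=[BusRdX,Flush]  L6: P0=I P1=I P2=M  mem[L6]=54
13. P2: store L4 := 31  bus=[BusRdX,Flush]  L4: P0=I P1=I P2=M  mem[L4]=49
14. P2: load  L1  bus=[-]  L1: P0=I P1=I P2=E  mem[L1]=60
15. P1: load  L0  bus=[BusRd]  L0: P0=O P1=S P2=I  mem[L0]=80
16. P2: store L2 := 34  bus=[BusRdX,Flush]  L2: P0=I P1=I P2=M  mem[L2]=25
17. P2: load  L0  bus=[BusRd]  L0: P0=O P1=S P2=S  mem[L0]=80
18. P0: store L0 := 2  bus=[BusUpgr]  L0: P0=M P1=I P2=I  mem[L0]=80
19. P2: load  L0  bus=[BusRd]  L0: P0=O P1=I P2=S  mem[L0]=80
20. P1: load  L1  bus=[BusRd]  L1: P0=I P1=S P2=S  mem[L1]=60
21. P1: load  L6  bus=[BusRd]  L6: P0=I P1=S P2=O  mem[L6]=54
22. P0: store L0 := 62  bus=[BusUpgr]  L0: P0=M P1=I P2=I  mem[L0]=80
23. P0: store L3 := 58  bus=[BusRdX]  L3: P0=M P1=I P2=I  mem[L3]=40
24. P2: store L5 := 84  bus=[-]  L5: P0=I P1=I P2=M  mem[L5]=20
25. P0: store L1 := 24  bus=[BusRdX]  L1: P0=M P1=I P2=I  mem[L1]=60
26. P1: load  L0  bus=[BusRd]  L0: P0=O P1=S P2=I  mem[L0]=80
27. P0: store L5 := 16  bus=[BusRdX,Flush]  L5: P0=M P1=I P2=I  mem[L5]=84
28. P0: load  L4  bus=[BusRd]  L4: P0=S P1=I P2=O  mem[L4]=49
29. P2: store L6 := 87  bus=[BusUpgr]  L6: P0=I P1=I P2=M  mem[L6]=54
30. P0: load  L0  bus=[-]  L0: P0=O P1=S P2=I  mem[L0]=80

state = M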